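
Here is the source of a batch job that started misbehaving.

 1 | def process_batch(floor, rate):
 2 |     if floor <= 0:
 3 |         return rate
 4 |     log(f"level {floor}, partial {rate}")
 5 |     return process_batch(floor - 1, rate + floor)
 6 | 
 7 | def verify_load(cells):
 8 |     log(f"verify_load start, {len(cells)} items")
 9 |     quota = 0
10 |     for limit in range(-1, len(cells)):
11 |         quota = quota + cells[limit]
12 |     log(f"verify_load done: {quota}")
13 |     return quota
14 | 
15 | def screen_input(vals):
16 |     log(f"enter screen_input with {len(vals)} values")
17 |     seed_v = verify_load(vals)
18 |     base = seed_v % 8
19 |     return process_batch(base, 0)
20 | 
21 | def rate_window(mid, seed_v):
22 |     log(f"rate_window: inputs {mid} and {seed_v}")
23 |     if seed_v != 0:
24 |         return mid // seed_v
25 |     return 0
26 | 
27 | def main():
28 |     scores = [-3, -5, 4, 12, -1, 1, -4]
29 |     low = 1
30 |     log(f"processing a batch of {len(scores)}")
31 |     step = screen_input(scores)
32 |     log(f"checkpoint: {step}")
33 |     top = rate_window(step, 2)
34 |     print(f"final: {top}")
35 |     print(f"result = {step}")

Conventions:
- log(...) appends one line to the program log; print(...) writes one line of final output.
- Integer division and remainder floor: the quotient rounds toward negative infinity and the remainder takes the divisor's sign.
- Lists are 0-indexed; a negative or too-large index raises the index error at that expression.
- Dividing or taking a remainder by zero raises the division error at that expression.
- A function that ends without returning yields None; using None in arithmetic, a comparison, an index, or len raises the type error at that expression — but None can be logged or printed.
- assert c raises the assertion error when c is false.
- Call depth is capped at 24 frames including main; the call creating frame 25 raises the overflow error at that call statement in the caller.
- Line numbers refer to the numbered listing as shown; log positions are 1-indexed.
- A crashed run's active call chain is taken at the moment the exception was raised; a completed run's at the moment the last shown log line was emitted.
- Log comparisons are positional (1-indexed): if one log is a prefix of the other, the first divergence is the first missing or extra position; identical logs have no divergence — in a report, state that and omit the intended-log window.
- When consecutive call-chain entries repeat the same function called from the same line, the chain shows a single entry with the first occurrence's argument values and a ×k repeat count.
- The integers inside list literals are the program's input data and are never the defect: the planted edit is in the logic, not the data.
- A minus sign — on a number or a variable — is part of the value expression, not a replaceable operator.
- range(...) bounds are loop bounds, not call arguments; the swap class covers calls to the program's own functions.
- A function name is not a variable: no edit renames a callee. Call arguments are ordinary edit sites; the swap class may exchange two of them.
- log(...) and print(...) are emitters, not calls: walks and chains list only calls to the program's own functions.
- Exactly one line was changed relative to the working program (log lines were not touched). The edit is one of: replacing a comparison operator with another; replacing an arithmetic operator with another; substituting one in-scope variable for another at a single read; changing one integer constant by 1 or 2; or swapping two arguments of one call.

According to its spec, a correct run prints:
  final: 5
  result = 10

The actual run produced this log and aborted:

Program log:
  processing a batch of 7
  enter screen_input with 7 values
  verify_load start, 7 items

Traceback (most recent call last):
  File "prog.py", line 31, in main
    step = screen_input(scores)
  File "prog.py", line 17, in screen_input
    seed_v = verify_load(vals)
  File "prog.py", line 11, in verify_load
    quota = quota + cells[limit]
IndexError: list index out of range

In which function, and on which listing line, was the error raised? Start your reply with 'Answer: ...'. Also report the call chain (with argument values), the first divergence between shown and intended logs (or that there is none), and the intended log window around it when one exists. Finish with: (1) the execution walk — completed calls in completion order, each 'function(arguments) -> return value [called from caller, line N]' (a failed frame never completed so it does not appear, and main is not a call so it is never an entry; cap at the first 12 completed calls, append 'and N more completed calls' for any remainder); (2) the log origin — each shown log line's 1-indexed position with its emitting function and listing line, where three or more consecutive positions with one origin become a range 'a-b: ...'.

Answer: the error was raised in verify_load, line 11.
Key observation: A complete run would log 'verify_load done: 4' next, but this one stopped at 3 lines.
Call chain: main -> screen_input([-3, -5, 4, 12, -1, 1, -4]) (called at line 31) -> verify_load([-3, -5, 4, 12, -1, 1, -4]) (called at line 17).
First divergence: position 4 — the faulty run's log ends after 3 lines; the working version continues with 'verify_load done: 4'.
Intended log window:
  2: enter screen_input with 7 values
  3: verify_load start, 7 items
  4: verify_load done: 4
  5: level 4, partial 0
Execution walk:
  (no call completed)
Log origins:
  1: logged in main at line 30
  2: logged in screen_input at line 16
  3: logged in verify_load at line 8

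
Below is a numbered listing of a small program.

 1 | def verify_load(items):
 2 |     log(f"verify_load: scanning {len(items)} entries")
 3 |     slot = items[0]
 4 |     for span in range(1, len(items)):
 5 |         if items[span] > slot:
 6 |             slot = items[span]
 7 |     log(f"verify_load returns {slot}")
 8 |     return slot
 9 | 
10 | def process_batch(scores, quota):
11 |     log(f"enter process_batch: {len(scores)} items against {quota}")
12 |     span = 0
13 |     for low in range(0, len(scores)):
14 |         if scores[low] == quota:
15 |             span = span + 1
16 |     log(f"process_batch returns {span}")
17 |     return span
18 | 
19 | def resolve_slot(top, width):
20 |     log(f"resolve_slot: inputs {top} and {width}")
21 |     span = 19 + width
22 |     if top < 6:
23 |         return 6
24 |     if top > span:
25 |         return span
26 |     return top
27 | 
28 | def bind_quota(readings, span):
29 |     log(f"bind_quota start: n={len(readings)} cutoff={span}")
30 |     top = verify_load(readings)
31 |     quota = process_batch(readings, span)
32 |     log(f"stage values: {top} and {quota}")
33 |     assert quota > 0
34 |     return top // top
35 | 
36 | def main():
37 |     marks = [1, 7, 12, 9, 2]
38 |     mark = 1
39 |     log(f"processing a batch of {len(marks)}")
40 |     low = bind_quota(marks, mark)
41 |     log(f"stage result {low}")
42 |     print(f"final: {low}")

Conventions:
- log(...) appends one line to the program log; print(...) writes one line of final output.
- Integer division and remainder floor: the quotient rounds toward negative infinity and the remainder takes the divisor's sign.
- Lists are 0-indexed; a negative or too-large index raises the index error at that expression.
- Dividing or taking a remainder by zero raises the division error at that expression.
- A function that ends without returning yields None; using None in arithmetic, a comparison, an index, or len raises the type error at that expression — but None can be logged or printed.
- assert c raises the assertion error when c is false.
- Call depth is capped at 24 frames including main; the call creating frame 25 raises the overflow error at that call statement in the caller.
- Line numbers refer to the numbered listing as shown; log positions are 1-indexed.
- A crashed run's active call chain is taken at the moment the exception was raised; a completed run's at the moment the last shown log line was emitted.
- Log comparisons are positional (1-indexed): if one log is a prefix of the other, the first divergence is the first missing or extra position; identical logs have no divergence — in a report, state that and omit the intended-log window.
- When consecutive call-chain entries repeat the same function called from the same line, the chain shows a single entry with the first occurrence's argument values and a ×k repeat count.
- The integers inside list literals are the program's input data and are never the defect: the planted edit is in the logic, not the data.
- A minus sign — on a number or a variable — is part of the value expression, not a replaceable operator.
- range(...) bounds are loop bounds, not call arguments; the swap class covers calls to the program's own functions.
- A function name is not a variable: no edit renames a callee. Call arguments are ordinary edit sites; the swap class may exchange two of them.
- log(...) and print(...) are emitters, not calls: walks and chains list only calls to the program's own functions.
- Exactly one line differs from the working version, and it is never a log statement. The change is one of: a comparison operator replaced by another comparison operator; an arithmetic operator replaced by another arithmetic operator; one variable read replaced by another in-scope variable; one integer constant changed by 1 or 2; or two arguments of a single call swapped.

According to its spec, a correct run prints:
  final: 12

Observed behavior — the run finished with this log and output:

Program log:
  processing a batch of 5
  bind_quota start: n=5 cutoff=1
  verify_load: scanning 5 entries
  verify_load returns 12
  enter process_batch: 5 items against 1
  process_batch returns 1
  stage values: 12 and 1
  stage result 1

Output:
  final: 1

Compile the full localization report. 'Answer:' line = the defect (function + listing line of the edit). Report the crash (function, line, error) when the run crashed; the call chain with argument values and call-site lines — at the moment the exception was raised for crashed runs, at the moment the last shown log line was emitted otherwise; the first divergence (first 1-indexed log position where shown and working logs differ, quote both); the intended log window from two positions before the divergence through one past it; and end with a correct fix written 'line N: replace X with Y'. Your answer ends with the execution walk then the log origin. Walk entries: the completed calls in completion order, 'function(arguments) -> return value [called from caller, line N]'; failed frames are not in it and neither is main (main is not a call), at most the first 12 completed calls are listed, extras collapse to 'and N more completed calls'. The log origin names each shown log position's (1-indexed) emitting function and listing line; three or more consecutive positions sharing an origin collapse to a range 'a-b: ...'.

Answer: the defect is in bind_quota at line 34.
Key observation: The log first diverges at position 8: the faulty run prints 'stage result 1' where the working version prints 'stage result 12'.
Call chain: main.
First divergence: position 8; shown 'stage result 1' vs intended 'stage result 12'.
Intended log window:
  6: process_batch returns 1
  7: stage values: 12 and 1
  8: stage result 12
Execution walk:
  verify_load([1, 7, 12, 9, 2]) -> 12  [called from bind_quota, line 30]
  process_batch([1, 7, 12, 9, 2], 1) -> 1  [called from bind_quota, line 31]
  bind_quota([1, 7, 12, 9, 2], 1) -> 1  [called from main, line 40]
Log origin:
  1: from main, line 39
  2: from bind_quota, line 29
  3: from verify_load, line 2
  4: from verify_load, line 7
  5: from process_batch, line 11
  6: from process_batch, line 16
  7: from bind_quota, line 32
  8: from main, line 41
A correct fix: line 34: replace `top // top` with `top // quota`.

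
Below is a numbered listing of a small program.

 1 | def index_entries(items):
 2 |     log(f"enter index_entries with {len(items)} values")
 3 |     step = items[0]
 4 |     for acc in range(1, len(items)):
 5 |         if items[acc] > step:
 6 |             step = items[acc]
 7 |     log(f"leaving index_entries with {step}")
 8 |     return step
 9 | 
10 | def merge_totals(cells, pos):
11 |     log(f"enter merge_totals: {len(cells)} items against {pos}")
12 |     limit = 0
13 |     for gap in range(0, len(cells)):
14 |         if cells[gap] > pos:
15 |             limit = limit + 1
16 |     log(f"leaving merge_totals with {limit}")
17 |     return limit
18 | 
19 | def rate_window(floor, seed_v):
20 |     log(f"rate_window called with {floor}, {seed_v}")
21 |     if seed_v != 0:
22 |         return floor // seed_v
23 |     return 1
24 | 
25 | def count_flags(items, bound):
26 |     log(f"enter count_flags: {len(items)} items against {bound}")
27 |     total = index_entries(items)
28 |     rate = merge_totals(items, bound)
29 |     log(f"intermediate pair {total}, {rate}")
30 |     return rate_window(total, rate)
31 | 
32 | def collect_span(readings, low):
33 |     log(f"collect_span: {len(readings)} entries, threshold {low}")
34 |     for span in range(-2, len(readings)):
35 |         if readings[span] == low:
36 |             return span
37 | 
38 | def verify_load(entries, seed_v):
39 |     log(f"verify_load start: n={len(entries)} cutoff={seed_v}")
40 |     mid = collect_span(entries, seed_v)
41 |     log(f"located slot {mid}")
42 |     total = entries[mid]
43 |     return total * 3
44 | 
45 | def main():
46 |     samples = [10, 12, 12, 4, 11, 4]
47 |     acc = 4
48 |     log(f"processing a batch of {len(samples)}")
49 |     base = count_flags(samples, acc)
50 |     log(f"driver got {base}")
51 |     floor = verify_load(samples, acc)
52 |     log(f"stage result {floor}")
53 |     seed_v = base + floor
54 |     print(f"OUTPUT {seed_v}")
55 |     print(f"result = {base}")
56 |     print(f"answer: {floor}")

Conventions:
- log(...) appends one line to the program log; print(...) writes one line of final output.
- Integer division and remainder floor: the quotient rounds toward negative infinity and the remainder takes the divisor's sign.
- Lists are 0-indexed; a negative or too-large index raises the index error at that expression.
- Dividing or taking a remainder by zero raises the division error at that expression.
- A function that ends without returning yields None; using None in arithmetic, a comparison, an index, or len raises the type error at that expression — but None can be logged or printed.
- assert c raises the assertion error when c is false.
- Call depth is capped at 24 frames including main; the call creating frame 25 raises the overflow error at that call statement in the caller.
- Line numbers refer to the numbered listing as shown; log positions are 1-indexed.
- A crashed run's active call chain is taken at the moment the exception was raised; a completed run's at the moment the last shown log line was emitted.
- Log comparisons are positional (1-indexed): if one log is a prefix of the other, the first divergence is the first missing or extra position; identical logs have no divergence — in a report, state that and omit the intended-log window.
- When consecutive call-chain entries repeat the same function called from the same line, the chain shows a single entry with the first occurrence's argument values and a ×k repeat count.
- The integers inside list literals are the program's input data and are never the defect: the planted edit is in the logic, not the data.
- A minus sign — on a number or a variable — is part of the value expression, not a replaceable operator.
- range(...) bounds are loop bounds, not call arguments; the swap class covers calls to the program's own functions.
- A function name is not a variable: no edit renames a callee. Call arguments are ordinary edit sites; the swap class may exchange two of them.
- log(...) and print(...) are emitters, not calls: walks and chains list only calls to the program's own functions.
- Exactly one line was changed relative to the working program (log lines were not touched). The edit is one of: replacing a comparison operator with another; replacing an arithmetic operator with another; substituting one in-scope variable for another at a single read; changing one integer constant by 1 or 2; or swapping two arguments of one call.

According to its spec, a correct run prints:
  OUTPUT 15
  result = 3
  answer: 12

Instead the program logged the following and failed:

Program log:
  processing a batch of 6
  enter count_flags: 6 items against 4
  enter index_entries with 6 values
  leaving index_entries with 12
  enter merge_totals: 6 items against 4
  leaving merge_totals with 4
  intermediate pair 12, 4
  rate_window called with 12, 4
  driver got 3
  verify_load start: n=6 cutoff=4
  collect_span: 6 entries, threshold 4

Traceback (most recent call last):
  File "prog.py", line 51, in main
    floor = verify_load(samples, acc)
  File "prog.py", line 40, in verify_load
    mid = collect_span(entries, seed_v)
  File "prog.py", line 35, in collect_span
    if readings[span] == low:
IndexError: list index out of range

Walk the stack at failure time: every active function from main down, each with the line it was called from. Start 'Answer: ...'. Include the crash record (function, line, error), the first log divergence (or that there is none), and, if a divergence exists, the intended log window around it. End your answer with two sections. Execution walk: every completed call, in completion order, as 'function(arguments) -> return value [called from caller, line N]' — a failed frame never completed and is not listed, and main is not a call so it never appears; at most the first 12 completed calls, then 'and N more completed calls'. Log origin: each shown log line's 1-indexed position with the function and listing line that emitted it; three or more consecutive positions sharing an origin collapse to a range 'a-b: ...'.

Answer: main -> verify_load (called at line 51) -> collect_span (called at line 40).
The tell: The shown log is a 11-line prefix of the intended one, whose next entry is 'located slot 3'.
Crash: collect_span, line 35, IndexError.
First divergence: position 12 (shown log ended at 11 lines; the working version continues: 'located slot 3').
Intended log window:
  10: verify_load start: n=6 cutoff=4
  11: collect_span: 6 entries, threshold 4
  12: located slot 3
  13: stage result 12
Execution walk:
  index_entries([10, 12, 12, 4, 11, 4]) -> 12  [called from count_flags, line 27]
  merge_totals([10, 12, 12, 4, 11, 4], 4) -> 4  [called from count_flags, line 28]
  rate_window(12, 4) -> 3  [called from count_flags, line 30]
  count_flags([10, 12, 12, 4, 11, 4], 4) -> 3  [called from main, line 49]
Origin of each log line:
  1 — main, line 48
  2 — count_flags, line 26
  3 — index_entries, line 2
  4 — index_entries, line 7
  5 — merge_totals, line 11
  6 — merge_totals, line 16
  7 — count_flags, line 29
  8 — rate_window, line 20
  9 — main, line 50
  10 — verify_load, line 39
  11 — collect_span, line 33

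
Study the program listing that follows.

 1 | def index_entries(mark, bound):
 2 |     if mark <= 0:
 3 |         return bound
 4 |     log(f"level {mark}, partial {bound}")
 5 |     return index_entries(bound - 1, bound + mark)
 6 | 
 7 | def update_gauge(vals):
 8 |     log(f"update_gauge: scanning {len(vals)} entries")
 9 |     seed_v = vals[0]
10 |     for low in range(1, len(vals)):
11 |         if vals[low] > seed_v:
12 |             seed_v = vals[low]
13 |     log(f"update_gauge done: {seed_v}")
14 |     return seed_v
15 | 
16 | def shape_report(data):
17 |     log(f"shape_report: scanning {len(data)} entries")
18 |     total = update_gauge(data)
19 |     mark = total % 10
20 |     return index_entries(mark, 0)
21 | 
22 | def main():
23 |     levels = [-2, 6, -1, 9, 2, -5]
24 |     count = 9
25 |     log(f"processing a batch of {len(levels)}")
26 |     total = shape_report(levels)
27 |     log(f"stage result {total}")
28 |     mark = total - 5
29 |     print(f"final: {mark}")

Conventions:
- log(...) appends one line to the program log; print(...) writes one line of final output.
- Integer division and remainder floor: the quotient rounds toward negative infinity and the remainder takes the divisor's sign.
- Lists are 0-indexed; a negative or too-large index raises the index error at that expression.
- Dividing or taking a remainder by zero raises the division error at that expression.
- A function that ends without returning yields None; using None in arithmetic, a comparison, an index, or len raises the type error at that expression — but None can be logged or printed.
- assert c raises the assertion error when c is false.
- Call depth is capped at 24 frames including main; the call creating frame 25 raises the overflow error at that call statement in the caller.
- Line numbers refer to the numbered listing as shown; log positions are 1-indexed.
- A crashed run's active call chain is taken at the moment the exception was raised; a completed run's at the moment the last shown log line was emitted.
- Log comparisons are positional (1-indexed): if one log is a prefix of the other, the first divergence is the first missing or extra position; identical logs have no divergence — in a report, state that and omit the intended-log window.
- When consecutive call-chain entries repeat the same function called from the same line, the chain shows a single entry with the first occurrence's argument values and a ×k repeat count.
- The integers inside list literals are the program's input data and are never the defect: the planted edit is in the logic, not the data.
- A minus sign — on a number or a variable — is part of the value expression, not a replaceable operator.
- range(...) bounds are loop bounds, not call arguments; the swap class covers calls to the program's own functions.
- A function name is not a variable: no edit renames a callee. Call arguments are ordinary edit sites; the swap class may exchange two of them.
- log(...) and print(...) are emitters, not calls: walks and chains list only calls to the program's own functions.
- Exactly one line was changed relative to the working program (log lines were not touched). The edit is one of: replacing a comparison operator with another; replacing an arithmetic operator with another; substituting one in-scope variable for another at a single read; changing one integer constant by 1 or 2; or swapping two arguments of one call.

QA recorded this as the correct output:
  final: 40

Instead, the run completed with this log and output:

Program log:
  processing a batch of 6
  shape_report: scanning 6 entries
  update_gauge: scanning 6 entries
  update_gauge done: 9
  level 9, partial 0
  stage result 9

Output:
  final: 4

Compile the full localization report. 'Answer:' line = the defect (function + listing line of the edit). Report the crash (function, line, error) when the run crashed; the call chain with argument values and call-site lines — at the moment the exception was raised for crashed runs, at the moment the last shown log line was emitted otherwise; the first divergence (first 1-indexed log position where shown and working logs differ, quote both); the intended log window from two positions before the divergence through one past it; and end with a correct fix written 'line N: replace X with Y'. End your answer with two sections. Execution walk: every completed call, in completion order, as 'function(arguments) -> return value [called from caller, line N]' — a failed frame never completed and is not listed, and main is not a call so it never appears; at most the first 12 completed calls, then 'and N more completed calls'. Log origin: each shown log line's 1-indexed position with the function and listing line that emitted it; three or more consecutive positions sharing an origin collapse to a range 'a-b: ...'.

Answer: the defect is in index_entries at line 5.
Key fact: At log position 6 the runs split — shown 'stage result 9', but the working version logs 'level 8, partial 9'.
Call chain: main.
First divergence: position 6 — the shown line 'stage result 9' should read 'level 8, partial 9'.
Intended log window:
  4: update_gauge done: 9
  5: level 9, partial 0
  6: level 8, partial 9
  7: level 7, partial 17
Execution walk:
  update_gauge([-2, 6, -1, 9, 2, -5]) -> 9  [called from shape_report, line 18]
  index_entries(-1, 9) -> 9  [called from index_entries, line 5]
  index_entries(9, 0) -> 9  [called from shape_report, line 20]
  shape_report([-2, 6, -1, 9, 2, -5]) -> 9  [called from main, line 26]
Log origins:
  1: from main, line 25
  2: from shape_report, line 17
  3: from update_gauge, line 8
  4: from update_gauge, line 13
  5: from index_entries, line 4
  6: from main, line 27
A correct fix: line 5: replace `bound - 1` with `mark - 1`.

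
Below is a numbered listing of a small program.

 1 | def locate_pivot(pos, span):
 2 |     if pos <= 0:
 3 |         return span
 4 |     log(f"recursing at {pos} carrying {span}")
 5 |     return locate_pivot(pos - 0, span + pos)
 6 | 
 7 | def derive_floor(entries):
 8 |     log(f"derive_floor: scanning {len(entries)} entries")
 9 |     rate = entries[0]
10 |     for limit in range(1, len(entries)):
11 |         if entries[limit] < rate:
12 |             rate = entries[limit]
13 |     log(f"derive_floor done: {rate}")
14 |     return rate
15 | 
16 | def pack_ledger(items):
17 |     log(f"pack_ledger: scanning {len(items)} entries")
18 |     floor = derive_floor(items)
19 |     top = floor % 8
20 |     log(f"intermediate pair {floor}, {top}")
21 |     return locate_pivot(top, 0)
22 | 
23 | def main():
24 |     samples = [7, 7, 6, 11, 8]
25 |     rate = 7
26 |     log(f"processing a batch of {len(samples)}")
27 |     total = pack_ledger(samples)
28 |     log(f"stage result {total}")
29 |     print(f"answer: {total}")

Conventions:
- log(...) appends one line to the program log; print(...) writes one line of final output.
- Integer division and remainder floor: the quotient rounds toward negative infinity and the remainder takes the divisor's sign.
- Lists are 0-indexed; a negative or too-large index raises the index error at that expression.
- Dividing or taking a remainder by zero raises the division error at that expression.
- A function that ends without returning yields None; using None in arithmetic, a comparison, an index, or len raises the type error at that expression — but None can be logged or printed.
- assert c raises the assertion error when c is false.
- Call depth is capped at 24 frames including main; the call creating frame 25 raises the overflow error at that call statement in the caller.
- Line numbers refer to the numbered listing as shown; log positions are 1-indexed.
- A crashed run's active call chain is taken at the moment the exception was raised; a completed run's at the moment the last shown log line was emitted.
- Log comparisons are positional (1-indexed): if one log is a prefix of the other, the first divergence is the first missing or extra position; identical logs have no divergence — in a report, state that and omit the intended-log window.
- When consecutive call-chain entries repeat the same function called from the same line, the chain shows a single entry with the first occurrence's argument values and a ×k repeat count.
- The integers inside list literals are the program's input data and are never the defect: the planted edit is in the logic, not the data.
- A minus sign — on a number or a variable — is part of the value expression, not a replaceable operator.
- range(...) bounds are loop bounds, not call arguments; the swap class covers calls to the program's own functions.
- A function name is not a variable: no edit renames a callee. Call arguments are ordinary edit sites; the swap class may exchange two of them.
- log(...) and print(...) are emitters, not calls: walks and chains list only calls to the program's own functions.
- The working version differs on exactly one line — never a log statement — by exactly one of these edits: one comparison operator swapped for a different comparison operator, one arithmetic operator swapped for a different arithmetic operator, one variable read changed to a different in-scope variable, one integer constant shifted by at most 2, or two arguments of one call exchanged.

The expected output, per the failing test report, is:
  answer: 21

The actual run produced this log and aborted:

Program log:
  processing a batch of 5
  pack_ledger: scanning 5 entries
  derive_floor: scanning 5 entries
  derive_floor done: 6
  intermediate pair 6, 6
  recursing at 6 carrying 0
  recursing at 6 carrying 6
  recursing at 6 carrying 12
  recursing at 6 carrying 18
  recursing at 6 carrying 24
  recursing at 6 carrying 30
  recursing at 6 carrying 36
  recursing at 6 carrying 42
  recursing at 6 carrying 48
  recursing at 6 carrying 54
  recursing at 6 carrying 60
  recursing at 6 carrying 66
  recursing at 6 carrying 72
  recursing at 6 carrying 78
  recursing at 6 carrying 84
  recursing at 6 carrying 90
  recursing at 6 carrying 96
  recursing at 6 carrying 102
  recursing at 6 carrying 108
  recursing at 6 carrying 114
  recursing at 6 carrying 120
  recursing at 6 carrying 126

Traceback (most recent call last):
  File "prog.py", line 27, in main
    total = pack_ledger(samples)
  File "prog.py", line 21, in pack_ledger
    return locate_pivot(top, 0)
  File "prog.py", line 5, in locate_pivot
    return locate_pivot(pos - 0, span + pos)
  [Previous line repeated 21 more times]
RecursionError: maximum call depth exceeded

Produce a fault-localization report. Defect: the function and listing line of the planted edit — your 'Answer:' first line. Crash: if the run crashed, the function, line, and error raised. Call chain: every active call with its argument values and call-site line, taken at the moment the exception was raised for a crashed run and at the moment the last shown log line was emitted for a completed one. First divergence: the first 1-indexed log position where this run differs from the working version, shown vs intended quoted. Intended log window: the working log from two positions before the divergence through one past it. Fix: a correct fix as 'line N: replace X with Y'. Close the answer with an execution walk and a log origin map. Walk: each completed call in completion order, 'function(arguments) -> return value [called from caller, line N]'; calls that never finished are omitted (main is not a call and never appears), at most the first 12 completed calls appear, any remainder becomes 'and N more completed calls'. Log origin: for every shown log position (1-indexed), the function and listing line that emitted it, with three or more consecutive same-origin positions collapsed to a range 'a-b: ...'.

Answer: the defect is in locate_pivot at line 5.
Core observation: Everything matches until log position 7, which reads 'recursing at 6 carrying 6' in place of 'recursing at 5 carrying 6'.
Crash: locate_pivot, line 5, RecursionError.
Call chain: main -> pack_ledger([7, 7, 6, 11, 8]) (called at line 27) -> locate_pivot(6, 0) (called at line 21) -> locate_pivot(6, 6) (called at line 5) ×21.
First divergence: position 7 — shown 'recursing at 6 carrying 6', intended 'recursing at 5 carrying 6'.
Intended log window:
  5: intermediate pair 6, 6
  6: recursing at 6 carrying 0
  7: recursing at 5 carrying 6
  8: recursing at 4 carrying 11
Execution walk:
  derive_floor([7, 7, 6, 11, 8]) -> 6  [called from pack_ledger, line 18]
Log origins:
  1: emitted by main (line 26)
  2: emitted by pack_ledger (line 17)
  3: emitted by derive_floor (line 8)
  4: emitted by derive_floor (line 13)
  5: emitted by pack_ledger (line 20)
  6-27: emitted by locate_pivot (line 4)
A correct fix: line 5: replace `0` with `1`.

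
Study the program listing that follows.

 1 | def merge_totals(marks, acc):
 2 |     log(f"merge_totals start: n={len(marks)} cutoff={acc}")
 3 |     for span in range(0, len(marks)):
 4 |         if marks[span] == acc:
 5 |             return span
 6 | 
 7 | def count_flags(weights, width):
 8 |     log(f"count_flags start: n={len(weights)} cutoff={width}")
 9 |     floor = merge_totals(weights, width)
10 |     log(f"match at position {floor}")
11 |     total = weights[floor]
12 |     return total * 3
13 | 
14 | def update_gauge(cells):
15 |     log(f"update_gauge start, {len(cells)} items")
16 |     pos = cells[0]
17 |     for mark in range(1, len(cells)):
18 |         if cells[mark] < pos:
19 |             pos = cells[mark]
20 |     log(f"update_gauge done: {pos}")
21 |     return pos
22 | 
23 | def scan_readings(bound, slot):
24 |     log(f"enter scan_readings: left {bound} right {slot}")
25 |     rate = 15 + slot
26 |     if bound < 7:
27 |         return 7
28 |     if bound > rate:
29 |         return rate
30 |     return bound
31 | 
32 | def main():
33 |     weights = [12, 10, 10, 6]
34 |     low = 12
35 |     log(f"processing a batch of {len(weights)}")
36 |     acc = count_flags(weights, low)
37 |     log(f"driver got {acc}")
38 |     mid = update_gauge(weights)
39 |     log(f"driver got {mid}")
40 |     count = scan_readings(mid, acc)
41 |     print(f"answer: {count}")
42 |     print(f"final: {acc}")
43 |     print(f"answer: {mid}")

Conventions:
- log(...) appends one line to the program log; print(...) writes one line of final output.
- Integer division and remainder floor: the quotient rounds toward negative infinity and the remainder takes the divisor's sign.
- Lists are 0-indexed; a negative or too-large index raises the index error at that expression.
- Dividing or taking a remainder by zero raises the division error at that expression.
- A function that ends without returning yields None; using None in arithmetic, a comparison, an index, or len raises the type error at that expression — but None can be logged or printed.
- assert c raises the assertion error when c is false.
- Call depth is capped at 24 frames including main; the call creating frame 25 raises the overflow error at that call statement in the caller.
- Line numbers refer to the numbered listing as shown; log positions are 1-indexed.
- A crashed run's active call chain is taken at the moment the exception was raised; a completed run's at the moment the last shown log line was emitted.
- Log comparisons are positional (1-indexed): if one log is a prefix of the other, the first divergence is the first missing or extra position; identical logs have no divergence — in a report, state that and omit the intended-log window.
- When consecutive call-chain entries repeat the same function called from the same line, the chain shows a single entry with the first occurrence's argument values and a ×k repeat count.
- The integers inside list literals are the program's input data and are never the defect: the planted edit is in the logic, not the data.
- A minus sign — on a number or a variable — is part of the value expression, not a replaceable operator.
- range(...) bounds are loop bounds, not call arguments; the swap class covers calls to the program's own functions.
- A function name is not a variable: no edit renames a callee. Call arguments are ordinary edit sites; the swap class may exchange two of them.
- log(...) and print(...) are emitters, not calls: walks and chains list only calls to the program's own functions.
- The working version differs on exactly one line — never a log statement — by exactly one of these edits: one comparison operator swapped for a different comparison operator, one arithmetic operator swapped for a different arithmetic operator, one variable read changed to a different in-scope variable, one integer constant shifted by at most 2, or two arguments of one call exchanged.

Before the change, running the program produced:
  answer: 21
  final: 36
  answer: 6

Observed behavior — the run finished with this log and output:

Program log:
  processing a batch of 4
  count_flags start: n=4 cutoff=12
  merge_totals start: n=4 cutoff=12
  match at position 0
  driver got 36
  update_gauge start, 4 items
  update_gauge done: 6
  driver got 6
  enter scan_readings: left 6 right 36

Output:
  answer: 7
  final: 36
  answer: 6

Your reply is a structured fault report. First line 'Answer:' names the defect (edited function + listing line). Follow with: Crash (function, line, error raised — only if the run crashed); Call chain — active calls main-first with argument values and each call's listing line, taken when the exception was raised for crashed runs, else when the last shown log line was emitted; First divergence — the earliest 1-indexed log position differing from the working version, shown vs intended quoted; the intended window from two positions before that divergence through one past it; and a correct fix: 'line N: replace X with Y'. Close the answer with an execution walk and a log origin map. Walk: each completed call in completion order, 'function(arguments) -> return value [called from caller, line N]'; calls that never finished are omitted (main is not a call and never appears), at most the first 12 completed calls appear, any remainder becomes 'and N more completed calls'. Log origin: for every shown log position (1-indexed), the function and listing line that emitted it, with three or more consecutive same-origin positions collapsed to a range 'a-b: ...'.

Answer: the defect is in main at line 40.
Key fact: Position 9 is the first bad log line: 'enter scan_readings: left 6 right 36' should read 'enter scan_readings: left 36 right 6'.
Call chain: main -> scan_readings(6, 36) (called at line 40).
First divergence: position 9 — shown 'enter scan_readings: left 6 right 36', intended 'enter scan_readings: left 36 right 6'.
Intended log window:
  7: update_gauge done: 6
  8: driver got 6
  9: enter scan_readings: left 36 right 6
Execution walk:
  merge_totals([12, 10, 10, 6], 12) -> 0  [called from count_flags, line 9]
  count_flags([12, 10, 10, 6], 12) -> 36  [called from main, line 36]
  update_gauge([12, 10, 10, 6]) -> 6  [called from main, line 38]
  scan_readings(6, 36) -> 7  [called from main, line 40]
Log line origins:
  1 — main, line 35
  2 — count_flags, line 8
  3 — merge_totals, line 2
  4 — count_flags, line 10
  5 — main, line 37
  6 — update_gauge, line 15
  7 — update_gauge, line 20
  8 — main, line 39
  9 — scan_readings, line 24
A correct fix: line 40: replace `scan_readings(mid, acc)` with `scan_readings(acc, mid)`.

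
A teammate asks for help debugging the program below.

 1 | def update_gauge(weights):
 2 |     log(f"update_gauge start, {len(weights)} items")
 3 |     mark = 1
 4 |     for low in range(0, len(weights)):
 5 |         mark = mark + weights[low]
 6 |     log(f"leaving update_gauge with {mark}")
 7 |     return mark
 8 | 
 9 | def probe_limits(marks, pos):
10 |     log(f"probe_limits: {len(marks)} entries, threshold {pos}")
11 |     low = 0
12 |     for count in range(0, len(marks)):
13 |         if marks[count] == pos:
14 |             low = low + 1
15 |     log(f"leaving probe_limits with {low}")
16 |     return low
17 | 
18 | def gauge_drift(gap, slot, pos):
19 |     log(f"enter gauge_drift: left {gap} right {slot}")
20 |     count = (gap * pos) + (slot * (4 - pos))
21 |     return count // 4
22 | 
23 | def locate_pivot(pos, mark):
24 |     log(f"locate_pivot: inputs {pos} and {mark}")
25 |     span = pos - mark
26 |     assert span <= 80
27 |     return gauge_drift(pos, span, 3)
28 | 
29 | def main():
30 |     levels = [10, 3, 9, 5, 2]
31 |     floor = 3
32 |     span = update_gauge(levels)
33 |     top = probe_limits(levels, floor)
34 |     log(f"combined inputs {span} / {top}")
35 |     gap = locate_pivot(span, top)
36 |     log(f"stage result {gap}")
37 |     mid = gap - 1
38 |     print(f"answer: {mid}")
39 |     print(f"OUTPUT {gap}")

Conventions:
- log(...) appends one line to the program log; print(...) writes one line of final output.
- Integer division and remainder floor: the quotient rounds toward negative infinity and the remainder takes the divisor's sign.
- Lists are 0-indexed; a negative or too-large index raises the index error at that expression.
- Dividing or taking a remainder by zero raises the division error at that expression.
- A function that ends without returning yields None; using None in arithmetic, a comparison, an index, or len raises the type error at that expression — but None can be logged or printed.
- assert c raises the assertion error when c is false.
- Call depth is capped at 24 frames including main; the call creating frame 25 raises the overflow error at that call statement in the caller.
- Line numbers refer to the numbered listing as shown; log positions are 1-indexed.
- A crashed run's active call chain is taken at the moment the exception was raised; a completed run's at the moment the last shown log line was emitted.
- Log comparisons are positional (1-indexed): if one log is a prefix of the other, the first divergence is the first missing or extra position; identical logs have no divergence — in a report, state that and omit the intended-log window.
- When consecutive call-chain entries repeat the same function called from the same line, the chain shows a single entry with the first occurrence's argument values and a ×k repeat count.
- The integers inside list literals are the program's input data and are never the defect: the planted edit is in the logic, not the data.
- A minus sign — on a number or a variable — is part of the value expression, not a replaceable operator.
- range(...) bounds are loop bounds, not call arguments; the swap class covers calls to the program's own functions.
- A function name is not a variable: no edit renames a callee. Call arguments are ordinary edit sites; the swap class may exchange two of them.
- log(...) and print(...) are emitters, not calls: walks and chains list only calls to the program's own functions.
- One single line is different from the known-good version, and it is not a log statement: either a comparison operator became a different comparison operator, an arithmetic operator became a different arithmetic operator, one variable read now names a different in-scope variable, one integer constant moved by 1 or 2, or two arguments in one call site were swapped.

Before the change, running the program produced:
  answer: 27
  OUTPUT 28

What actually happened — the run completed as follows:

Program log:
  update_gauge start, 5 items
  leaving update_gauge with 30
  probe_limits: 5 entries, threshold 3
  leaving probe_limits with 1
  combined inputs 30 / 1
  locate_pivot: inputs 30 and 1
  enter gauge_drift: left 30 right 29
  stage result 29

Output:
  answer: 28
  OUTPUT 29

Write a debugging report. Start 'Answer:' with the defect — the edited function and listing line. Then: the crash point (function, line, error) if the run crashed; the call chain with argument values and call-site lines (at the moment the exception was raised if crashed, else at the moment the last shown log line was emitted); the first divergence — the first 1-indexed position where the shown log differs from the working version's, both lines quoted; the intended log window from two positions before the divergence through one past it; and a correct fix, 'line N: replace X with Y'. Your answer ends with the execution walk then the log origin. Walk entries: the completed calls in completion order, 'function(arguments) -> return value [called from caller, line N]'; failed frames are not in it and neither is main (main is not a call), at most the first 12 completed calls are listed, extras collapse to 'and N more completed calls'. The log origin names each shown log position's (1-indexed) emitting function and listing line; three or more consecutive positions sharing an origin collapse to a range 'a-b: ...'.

Answer: the defect is in update_gauge at line 3.
The tell: At log position 2 the runs split — shown 'leaving update_gauge with 30', but the working version logs 'leaving update_gauge with 29'.
Call chain: main.
First divergence: position 2 — the shown line 'leaving update_gauge with 30' should read 'leaving update_gauge with 29'.
Intended log window:
  1: update_gauge start, 5 items
  2: leaving update_gauge with 29
  3: probe_limits: 5 entries, threshold 3
Execution walk:
  update_gauge([10, 3, 9, 5, 2]) -> 30  [called from main, line 32]
  probe_limits([10, 3, 9, 5, 2], 3) -> 1  [called from main, line 33]
  gauge_drift(30, 29, 3) -> 29  [called from locate_pivot, line 27]
  locate_pivot(30, 1) -> 29  [called from main, line 35]
Log origins:
  1 — update_gauge, line 2
  2 — update_gauge, line 6
  3 — probe_limits, line 10
  4 — probe_limits, line 15
  5 — main, line 34
  6 — locate_pivot, line 24
  7 — gauge_drift, line 19
  8 — main, line 36
A correct fix: line 3: replace `1` with `0`.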